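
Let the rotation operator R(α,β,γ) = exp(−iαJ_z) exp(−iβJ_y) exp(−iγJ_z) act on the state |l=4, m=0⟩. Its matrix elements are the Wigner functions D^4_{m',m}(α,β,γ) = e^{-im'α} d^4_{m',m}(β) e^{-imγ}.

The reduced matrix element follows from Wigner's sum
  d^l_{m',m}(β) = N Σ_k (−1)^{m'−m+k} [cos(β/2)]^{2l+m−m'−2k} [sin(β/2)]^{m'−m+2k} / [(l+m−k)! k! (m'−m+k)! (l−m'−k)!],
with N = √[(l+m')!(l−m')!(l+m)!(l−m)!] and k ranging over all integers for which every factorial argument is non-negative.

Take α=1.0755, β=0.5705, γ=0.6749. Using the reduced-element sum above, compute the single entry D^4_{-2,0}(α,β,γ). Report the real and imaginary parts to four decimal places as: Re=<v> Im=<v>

Split into d^4_{-2,0}(β=0.5705) × two z-phases.
Half-angle: c=0.959591, s=0.281397. N=√(2·720·24·24)=910.735966
k∈{2,3,4} keeps every argument non-negative
  k=2: (−1)^0·910.7360/(96)·0.9596^6·0.2814^2 = +0.586515
  k=3: (−1)^1·910.7360/(36)·0.9596^4·0.2814^4 = -0.134498
  k=4: (−1)^2·910.7360/(96)·0.9596^2·0.2814^6 = +0.004337
d^4_{-2,0}(0.5705) = +0.586515 -0.134498 +0.004337 = +0.456354
Phases: e^{-i·(-2)·1.0755}=-0.548194+0.836351i, e^{-i·(0)·0.6749}=+1.000000+0.000000i ⇒ D=-0.250171+0.381673i

Re=-0.2502 Im=0.3817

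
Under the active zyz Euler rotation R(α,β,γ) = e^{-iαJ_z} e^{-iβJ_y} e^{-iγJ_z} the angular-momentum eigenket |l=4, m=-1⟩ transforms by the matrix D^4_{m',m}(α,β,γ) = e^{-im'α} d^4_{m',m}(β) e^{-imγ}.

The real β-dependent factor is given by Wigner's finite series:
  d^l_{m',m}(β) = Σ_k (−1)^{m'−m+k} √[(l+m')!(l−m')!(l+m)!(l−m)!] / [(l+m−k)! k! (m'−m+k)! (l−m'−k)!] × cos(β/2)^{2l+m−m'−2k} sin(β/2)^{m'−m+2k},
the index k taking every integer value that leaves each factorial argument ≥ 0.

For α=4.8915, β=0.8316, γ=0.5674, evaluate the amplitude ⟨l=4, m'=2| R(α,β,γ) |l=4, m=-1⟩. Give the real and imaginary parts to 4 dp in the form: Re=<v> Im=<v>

Re=0.4199 Im=0.0891

First d^4_{2,-1}(β=0.8316), then the phase factors e^{-i(2)α} and e^{-i(-1)γ}:
Half-angle: c=0.914793, s=0.403922. N=√(720·2·6·120)=1018.233765
k∈{0,1,2} keeps every argument non-negative
  k=0: (−1)^3·1018.2338/(72)·0.9148^5·0.4039^3 = -0.597066
  k=1: (−1)^4·1018.2338/(48)·0.9148^3·0.4039^5 = +0.174607
  k=2: (−1)^5·1018.2338/(240)·0.9148^1·0.4039^7 = -0.006808
d^4_{2,-1}(0.8316) = -0.597066 +0.174607 -0.006808 = -0.429267
D = (-0.936522+0.350610i)·(-0.429267)·(+0.843301+0.537441i) = +0.419910+0.089140i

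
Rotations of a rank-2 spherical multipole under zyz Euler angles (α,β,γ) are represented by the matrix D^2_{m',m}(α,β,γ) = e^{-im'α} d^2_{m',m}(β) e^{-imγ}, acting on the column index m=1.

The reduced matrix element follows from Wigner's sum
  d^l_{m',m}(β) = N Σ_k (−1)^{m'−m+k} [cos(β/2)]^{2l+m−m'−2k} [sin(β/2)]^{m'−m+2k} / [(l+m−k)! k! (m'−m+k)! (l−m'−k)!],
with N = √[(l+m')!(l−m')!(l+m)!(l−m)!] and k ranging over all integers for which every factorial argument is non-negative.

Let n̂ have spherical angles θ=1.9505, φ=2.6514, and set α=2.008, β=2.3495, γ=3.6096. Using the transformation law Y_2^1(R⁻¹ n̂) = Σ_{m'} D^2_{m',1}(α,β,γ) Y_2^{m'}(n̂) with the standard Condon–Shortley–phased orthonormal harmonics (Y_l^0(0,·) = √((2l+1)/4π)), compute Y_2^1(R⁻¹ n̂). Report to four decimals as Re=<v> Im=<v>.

Re=0.0128 Im=0.3742

Need the full column D^2_{m',1} for m'=−2..2 at α=2.008, β=2.3495, γ=3.6096.
cos(β/2)=0.385774, sin(β/2)=0.922593
d^2_{-2,1}: single k=3 term ⇒ +0.605890;  D = +0.556540+0.239511i
d^2_{-1,1}: k∈[2..3] ⇒ +0.380021 -0.724505 = -0.344484;  D = +0.010610+0.344321i
d^2_{0,1}: k∈[1..2] ⇒ +0.129743 -0.742061 = -0.612318;  D = +0.546474-0.276222i
d^2_{1,1}: k∈[0..1] ⇒ +0.022148 -0.380021 = -0.357873;  D = -0.281487-0.220994i
d^2_{2,1}: single k=0 term ⇒ -0.105935;  D = -0.023984+0.103184i
Y_2^{m'}(θ=1.9505,φ=2.6514) and Σ D·Y over m':
  (+0.5565+0.2395i)·(+0.1855+0.2768i)  (+0.0106+0.3443i)·(+0.2346+0.1252i)  (+0.5465-0.2762i)·(-0.1854+0.0000i)  (-0.2815-0.2210i)·(-0.2346+0.1252i)  (-0.0240+0.1032i)·(+0.1855-0.2768i)
Y_2^1(R⁻¹ n̂) = +0.012825+0.374196i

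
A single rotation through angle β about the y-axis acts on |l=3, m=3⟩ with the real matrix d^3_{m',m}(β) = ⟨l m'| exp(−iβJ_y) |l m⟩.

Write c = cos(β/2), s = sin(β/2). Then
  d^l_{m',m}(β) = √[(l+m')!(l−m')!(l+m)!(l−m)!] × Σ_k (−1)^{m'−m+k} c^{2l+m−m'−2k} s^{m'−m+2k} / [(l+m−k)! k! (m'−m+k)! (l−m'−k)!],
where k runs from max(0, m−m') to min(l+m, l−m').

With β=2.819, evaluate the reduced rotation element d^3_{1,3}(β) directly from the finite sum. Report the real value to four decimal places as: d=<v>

d=0.0025

d^3_{1,3}(β=2.819) via Wigner's sum:
c=cos(2.819/2)=0.160598, s=sin(2.819/2)=0.987020; N=√[24·2·720·1]=185.903201
Admissible k: 2..2 (factorial args all ≥0)
  k=2: (−1)^0·185.9032/(48)·0.1606^4·0.9870^2 = +0.002510
d^3_{1,3}(2.819) = +0.002510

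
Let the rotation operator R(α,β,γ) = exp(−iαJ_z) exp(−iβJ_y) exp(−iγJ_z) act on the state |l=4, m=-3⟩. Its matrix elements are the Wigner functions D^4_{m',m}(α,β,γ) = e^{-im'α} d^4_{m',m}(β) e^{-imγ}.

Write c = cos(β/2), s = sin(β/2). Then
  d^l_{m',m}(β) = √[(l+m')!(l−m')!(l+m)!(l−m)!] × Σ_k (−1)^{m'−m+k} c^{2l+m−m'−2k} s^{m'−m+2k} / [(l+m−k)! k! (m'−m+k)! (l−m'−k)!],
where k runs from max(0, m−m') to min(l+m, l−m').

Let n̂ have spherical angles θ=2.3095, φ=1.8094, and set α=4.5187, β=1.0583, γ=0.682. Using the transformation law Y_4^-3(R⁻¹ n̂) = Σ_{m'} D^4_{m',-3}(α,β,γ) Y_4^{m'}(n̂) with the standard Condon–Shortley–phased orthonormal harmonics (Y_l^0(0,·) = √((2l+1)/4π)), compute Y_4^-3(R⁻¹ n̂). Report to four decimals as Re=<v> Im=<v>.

Re=0.0027 Im=0.0749

Need the full column D^4_{m',-3} for m'=−4..4 at α=4.5187, β=1.0583, γ=0.682.
cos(β/2)=0.863236, sin(β/2)=0.504800
d^4_{-4,-3}: single k=1 term ⇒ +0.510003;  D = +0.150498+0.487292i
d^4_{-3,-3}: k∈[0..1] ⇒ +0.308346 -0.738100 = -0.429754;  D = +0.427348-0.045410i
d^4_{-2,-3}: k∈[0..1] ⇒ -0.674670 +0.692136 = +0.017466;  D = +0.001532-0.017399i
d^4_{-1,-3}: k∈[0..1] ⇒ +0.836926 -0.476996 = +0.359930;  D = +0.345762+0.099993i
d^4_{0,-3}: k∈[0..1] ⇒ -0.729576 +0.249488 = -0.480088;  D = +0.219650-0.426894i
d^4_{1,-3}: k∈[0..1] ⇒ +0.476996 -0.097869 = +0.379127;  D = -0.297429-0.235103i
d^4_{2,-3}: k∈[0..1] ⇒ -0.236685 +0.026979 = -0.209706;  D = -0.159277+0.136409i
d^4_{3,-3}: k∈[0..1] ⇒ +0.086312 -0.004217 = +0.082096;  D = +0.040401+0.071467i
d^4_{4,-3}: single k=0 term ⇒ -0.020394;  D = +0.019354-0.006432i
Y_4^{m'}(θ=2.3095,φ=1.8094) and Σ D·Y over m':
  (+0.1505+0.4873i)·(+0.0764-0.1079i)  (+0.4273-0.0454i)·(-0.2235-0.2570i)  (+0.0015-0.0174i)·(-0.3531+0.1826i)  (+0.3458+0.1000i)·(+0.0097+0.0397i)  (+0.2196-0.4269i)·(-0.3604+0.0000i)  (-0.2974-0.2351i)·(-0.0097+0.0397i)  (-0.1593+0.1364i)·(-0.3531-0.1826i)  (+0.0404+0.0715i)·(+0.2235-0.2570i)  (+0.0194-0.0064i)·(+0.0764+0.1079i)
Y_4^-3(R⁻¹ n̂) = +0.002652+0.074872i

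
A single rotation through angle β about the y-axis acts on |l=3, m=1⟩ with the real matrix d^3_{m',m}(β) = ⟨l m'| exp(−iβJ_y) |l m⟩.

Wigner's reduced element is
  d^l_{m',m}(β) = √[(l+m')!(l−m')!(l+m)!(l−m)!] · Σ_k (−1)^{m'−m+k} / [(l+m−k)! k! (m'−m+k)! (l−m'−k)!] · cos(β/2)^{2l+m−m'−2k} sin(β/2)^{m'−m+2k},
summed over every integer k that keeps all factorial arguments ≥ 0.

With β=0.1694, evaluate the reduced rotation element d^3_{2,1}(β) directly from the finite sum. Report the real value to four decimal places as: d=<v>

d^3_{2,1}(β=0.1694) via Wigner's sum:
Half-angle: c=0.996415, s=0.084599. N=√(120·1·24·2)=75.894664
k∈{0,1} keeps every argument non-negative
  k=0: (−1)^1·75.8947/(24)·0.9964^5·0.0846^1 = -0.262764
  k=1: (−1)^2·75.8947/(12)·0.9964^3·0.0846^3 = +0.003788
d^3_{2,1}(0.1694) = -0.262764 +0.003788 = -0.258975

d=-0.2590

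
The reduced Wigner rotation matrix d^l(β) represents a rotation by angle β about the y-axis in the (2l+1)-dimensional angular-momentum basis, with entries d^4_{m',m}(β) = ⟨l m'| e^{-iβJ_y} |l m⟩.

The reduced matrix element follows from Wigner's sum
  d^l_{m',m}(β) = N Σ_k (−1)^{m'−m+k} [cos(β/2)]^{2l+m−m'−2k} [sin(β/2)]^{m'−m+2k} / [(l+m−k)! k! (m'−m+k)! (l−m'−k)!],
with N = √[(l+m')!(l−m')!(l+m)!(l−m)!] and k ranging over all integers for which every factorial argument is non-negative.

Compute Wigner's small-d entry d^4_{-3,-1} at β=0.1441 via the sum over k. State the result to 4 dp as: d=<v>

d^4_{-3,-1}(β=0.1441) via Wigner's sum:
With c≡cos(β/2)=0.997406 and s≡sin(β/2)=0.071988, N=[1·5040·6·120]^{1/2}=1904.940944
k: max(0,(-1)−(-3))=2 … min(4+(-1),4−(-3))=3
  k=2: (−1)^0·1904.9409/(240)·0.9974^6·0.0720^2 = +0.040496
  k=3: (−1)^1·1904.9409/(144)·0.9974^4·0.0720^4 = -0.000352
d^4_{-3,-1}(0.1441) = +0.040496 -0.000352 = +0.040145

d=0.0401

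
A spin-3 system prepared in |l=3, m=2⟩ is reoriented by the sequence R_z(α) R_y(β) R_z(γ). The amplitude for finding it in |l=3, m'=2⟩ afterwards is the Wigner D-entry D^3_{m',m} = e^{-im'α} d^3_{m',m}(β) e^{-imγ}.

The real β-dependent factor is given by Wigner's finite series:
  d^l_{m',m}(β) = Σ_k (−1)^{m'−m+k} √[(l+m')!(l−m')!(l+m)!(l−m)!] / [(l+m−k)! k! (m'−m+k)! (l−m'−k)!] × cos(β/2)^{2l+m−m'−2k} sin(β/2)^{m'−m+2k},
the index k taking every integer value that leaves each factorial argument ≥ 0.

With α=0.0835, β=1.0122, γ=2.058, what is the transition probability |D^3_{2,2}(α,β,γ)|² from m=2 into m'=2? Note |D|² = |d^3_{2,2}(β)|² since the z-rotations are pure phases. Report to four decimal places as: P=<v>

P=0.0576

First d^3_{2,2}(β=1.0122), then the phase factors e^{-i(2)α} and e^{-i(2)γ}:
With c≡cos(β/2)=0.874642 and s≡sin(β/2)=0.484770, N=[120·1·120·1]^{1/2}=120.000000
k: max(0,(2)−(2))=0 … min(3+(2),3−(2))=1
  k=0: (−1)^0·120.0000/(120)·0.8746^6·0.4848^0 = +0.447694
  k=1: (−1)^1·120.0000/(24)·0.8746^4·0.4848^2 = -0.687641
d^3_{2,2}(1.0122) = +0.447694 -0.687641 = -0.239947
|D^3_{2,2}|² = |d^3_{2,2}(β)|² = (-0.239947)² = 0.057575 (the z-rotation phases have unit modulus)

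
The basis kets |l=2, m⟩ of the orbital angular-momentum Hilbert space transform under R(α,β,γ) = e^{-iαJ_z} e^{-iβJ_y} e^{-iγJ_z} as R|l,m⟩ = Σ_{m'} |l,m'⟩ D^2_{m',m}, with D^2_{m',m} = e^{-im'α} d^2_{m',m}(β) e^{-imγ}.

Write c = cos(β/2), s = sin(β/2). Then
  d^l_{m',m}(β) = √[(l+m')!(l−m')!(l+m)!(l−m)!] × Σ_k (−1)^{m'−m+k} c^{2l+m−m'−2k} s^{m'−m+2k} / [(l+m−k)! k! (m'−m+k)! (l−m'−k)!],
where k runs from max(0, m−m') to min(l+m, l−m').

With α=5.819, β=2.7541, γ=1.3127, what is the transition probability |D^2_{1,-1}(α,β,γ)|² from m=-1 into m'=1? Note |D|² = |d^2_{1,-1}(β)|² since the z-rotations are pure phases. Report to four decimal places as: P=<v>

First d^2_{1,-1}(β=2.7541), then the phase factors e^{-i(1)α} and e^{-i(-1)γ}:
Half-angle: c=0.192536, s=0.981290. N=√(6·1·1·6)=6.000000
k: max(0,(-1)−(1))=0 … min(2+(-1),2−(1))=1
  k=0: (−1)^2·6.0000/(2)·0.1925^2·0.9813^2 = +0.107088
  k=1: (−1)^3·6.0000/(6)·0.1925^0·0.9813^4 = -0.927234
d^2_{1,-1}(2.7541) = +0.107088 -0.927234 = -0.820145
|D^2_{1,-1}|² = |d^2_{1,-1}(β)|² = (-0.820145)² = 0.672638 (the z-rotation phases have unit modulus)

P=0.6726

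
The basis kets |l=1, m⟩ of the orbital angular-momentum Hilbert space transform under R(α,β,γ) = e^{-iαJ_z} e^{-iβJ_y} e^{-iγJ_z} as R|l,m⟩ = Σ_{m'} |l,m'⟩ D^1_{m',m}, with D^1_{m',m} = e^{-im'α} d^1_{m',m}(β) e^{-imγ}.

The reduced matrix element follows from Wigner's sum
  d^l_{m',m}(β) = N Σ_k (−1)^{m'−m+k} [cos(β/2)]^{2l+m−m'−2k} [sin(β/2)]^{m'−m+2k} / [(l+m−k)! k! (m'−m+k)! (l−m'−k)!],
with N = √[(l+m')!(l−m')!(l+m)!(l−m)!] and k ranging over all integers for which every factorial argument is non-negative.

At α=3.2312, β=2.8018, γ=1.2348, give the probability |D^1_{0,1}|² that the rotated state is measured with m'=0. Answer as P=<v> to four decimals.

D^1_{0,1}(3.2312,2.8018,1.2348) = e^{-i·0·3.2312}·d^1_{0,1}(2.8018)·e^{-i·1·1.2348}. Compute d first:
With c≡cos(β/2)=0.169080 and s≡sin(β/2)=0.985602, N=[1·1·2·1]^{1/2}=1.414214
k: max(0,(1)−(0))=1 … min(1+(1),1−(0))=1
  k=1: (−1)^0·1.4142/(1)·0.1691^1·0.9856^1 = +0.235673
d^1_{0,1}(2.8018) = +0.235673
|D^1_{0,1}|² = |d^1_{0,1}(β)|² = (+0.235673)² = 0.055542 (the z-rotation phases have unit modulus)

P=0.0555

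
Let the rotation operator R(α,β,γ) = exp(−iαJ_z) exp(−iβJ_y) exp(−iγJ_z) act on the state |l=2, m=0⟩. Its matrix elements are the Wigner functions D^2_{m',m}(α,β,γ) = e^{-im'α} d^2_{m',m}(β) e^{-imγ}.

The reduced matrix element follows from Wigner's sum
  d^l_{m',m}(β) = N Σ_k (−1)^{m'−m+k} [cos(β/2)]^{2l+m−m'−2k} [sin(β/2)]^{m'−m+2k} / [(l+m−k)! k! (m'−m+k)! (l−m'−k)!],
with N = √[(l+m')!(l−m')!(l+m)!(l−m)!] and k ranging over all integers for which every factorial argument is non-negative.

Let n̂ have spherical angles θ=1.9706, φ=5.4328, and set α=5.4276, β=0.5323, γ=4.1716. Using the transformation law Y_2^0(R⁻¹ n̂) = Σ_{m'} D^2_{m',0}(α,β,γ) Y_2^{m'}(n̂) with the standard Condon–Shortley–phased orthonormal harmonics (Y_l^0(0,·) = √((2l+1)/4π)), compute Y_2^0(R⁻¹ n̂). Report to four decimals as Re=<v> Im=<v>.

Need the full column D^2_{m',0} for m'=−2..2 at α=5.4276, β=0.5323, γ=4.1716.
cos(β/2)=0.964791, sin(β/2)=0.263019
d^2_{-2,0}: single k=2 term ⇒ +0.157731;  D = -0.022069-0.156179i
d^2_{-1,0}: k∈[1..2] ⇒ +0.578578 -0.043000 = +0.535578;  D = +0.351220-0.404337i
d^2_{0,0}: k∈[0..2] ⇒ +0.866428 -0.257573 +0.004786 = +0.613641;  D = +0.613641+0.000000i
d^2_{1,0}: k∈[0..1] ⇒ -0.578578 +0.043000 = -0.535578;  D = -0.351220-0.404337i
d^2_{2,0}: single k=0 term ⇒ +0.157731;  D = -0.022069+0.156179i
Y_2^{m'}(θ=1.9706,φ=5.4328) and Σ D·Y over m':
  (-0.0221-0.1562i)·(-0.0425+0.3250i)  (+0.3512-0.4043i)·(-0.1827-0.2082i)  (+0.6136+0.0000i)·(-0.1720+0.0000i)  (-0.3512-0.4043i)·(+0.1827-0.2082i)  (-0.0221+0.1562i)·(-0.0425-0.3250i)
Y_2^0(R⁻¹ n̂) = -0.298880+0.000000i

Re=-0.2989 Im=0.0000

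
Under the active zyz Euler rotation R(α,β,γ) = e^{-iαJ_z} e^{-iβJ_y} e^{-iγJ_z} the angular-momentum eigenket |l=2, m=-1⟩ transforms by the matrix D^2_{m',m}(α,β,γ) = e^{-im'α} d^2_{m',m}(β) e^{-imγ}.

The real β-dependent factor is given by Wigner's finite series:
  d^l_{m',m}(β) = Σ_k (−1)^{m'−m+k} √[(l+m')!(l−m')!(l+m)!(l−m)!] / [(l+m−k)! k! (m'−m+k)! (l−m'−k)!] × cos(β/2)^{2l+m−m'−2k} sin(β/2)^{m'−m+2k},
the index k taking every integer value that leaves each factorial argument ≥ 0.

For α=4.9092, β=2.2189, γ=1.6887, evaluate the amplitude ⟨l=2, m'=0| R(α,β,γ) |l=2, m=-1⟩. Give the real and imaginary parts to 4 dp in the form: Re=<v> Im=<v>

D^2_{0,-1}(4.9092,2.2189,1.6887) = e^{-i·0·4.9092}·d^2_{0,-1}(2.2189)·e^{-i·-1·1.6887}. Compute d first:
Half-angle: c=0.445154, s=0.895454. N=√(2·2·1·6)=4.898979
k: max(0,(-1)−(0))=0 … min(2+(-1),2−(0))=1
  k=0: (−1)^1·4.8990/(2)·0.4452^3·0.8955^1 = -0.193486
  k=1: (−1)^2·4.8990/(2)·0.4452^1·0.8955^3 = +0.782917
d^2_{0,-1}(2.2189) = -0.193486 +0.782917 = +0.589431
Phases: e^{-i·(0)·4.9092}=+1.000000+0.000000i, e^{-i·(-1)·1.6887}=-0.117631+0.993057i ⇒ D=-0.069335+0.585339i

Re=-0.0693 Im=0.5853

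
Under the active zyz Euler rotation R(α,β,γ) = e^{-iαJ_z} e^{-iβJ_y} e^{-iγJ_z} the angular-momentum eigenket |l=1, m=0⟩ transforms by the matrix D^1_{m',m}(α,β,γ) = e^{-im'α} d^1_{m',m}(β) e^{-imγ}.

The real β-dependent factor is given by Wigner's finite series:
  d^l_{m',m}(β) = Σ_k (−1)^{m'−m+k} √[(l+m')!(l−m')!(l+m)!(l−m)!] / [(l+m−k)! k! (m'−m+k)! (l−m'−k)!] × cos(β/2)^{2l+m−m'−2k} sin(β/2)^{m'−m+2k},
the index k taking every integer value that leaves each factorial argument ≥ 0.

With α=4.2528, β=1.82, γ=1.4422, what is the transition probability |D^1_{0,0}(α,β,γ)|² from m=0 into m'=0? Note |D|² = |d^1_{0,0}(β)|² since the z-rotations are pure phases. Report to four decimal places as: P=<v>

First d^1_{0,0}(β=1.82), then the phase factors e^{-i(0)α} and e^{-i(0)γ}:
With c≡cos(β/2)=0.613746 and s≡sin(β/2)=0.789504, N=[1·1·1·1]^{1/2}=1.000000
The bounds max(0,m−m')=0 and min(l+m,l−m')=1 give 2 terms
  k=0: (−1)^0·1.0000/(1)·0.6137^2·0.7895^0 = +0.376684
  k=1: (−1)^1·1.0000/(1)·0.6137^0·0.7895^2 = -0.623316
d^1_{0,0}(1.82) = +0.376684 -0.623316 = -0.246632
|D^1_{0,0}|² = |d^1_{0,0}(β)|² = (-0.246632)² = 0.060827 (the z-rotation phases have unit modulus)

P=0.0608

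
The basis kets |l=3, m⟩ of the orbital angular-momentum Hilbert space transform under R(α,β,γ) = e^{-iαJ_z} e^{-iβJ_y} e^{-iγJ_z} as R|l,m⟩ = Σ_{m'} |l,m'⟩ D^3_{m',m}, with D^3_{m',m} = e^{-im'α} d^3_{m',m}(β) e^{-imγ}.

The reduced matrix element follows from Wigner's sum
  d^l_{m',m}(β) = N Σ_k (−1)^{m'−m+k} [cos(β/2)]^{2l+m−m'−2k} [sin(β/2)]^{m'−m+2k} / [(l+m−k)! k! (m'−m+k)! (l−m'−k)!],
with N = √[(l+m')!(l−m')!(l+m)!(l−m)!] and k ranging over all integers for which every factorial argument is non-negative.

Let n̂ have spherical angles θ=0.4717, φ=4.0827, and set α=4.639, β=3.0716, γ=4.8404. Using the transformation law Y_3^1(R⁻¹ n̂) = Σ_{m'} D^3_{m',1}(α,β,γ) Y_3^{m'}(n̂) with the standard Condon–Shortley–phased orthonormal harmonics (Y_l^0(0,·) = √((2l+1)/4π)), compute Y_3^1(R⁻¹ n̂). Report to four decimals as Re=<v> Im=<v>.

Re=-0.1585 Im=0.4156

Need the full column D^3_{m',1} for m'=−3..3 at α=4.639, β=3.0716, γ=4.8404.
cos(β/2)=0.034989, sin(β/2)=0.999388
d^3_{-3,1}: single k=4 term ⇒ +0.004730;  D = -0.004446+0.001614i
d^3_{-2,1}: k∈[3..4] ⇒ +0.000270 -0.110307 = -0.110037;  D = +0.029858+0.105908i
d^3_{-1,1}: k∈[2..4] ⇒ +0.000009 -0.009770 +0.996332 = +0.986571;  D = +0.966630-0.197355i
d^3_{0,1}: k∈[1..3] ⇒ +0.000000 -0.000444 +0.120835 = +0.120391;  D = +0.015369+0.119406i
d^3_{1,1}: k∈[0..2] ⇒ +0.000000 -0.000012 +0.007327 = +0.007316;  D = -0.007305+0.000399i
d^3_{2,1}: k∈[0..1] ⇒ -0.000000 +0.000270 = +0.000270;  D = +0.000005-0.000270i
d^3_{3,1}: single k=0 term ⇒ +0.000006;  D = +0.000006+0.000001i
Y_3^{m'}(θ=0.4717,φ=4.0827) and Σ D·Y over m':
  (-0.0044+0.0016i)·(+0.0372+0.0122i)  (+0.0299+0.1059i)·(-0.0576-0.1789i)  (+0.9666-0.1974i)·(-0.2566+0.3522i)  (+0.0154+0.1194i)·(+0.3217+0.0000i)  (-0.0073+0.0004i)·(+0.2566+0.3522i)  (+0.0000-0.0003i)·(-0.0576+0.1789i)  (+0.0000+0.0000i)·(-0.0372+0.0122i)
Y_3^1(R⁻¹ n̂) = -0.158543+0.415632i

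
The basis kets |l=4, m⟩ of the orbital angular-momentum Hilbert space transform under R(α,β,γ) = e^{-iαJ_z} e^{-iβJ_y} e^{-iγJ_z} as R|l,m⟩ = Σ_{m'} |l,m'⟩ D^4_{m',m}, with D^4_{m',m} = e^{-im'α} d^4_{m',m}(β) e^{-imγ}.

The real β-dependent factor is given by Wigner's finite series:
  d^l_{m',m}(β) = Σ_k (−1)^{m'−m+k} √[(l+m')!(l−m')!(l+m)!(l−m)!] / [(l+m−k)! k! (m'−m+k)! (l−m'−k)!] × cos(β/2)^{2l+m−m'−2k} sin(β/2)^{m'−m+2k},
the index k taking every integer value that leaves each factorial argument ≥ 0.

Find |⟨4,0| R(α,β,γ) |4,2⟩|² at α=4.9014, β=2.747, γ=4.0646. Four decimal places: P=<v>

First d^4_{0,2}(β=2.747), then the phase factors e^{-i(0)α} and e^{-i(2)γ}:
Half-angle: c=0.196019, s=0.980600. N=√(24·24·720·2)=910.735966
k∈{2,3,4} keeps every argument non-negative
  k=2: (−1)^0·910.7360/(96)·0.1960^6·0.9806^2 = +0.000517
  k=3: (−1)^1·910.7360/(36)·0.1960^4·0.9806^4 = -0.034534
  k=4: (−1)^2·910.7360/(96)·0.1960^2·0.9806^6 = +0.324092
d^4_{0,2}(2.747) = +0.000517 -0.034534 +0.324092 = +0.290075
|D^4_{0,2}|² = |d^4_{0,2}(β)|² = (+0.290075)² = 0.084144 (the z-rotation phases have unit modulus)

P=0.0841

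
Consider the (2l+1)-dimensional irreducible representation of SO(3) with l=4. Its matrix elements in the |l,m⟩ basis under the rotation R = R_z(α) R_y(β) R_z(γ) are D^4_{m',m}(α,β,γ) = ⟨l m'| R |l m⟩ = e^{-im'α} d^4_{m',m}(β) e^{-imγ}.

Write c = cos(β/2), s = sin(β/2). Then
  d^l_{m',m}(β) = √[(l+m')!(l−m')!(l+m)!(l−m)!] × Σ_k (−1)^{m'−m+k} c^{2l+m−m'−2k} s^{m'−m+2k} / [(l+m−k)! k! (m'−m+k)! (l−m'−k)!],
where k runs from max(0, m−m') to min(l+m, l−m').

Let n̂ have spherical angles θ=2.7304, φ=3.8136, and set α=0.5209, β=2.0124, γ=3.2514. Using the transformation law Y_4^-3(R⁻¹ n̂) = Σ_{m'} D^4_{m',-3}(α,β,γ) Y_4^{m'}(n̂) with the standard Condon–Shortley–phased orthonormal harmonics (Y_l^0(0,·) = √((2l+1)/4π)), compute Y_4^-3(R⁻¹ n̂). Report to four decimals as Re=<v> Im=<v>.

Re=-0.0376 Im=-0.0211

Need the full column D^4_{m',-3} for m'=−4..4 at α=0.5209, β=2.0124, γ=3.2514.
cos(β/2)=0.535075, sin(β/2)=0.844805
d^4_{-4,-3}: single k=1 term ⇒ +0.030006;  D = +0.022388-0.019978i
d^4_{-3,-3}: k∈[0..1] ⇒ +0.006719 -0.117246 = -0.110527;  D = -0.034907+0.104870i
d^4_{-2,-3}: k∈[0..1] ⇒ -0.039694 +0.296843 = +0.257149;  D = -0.050980-0.252045i
d^4_{-1,-3}: k∈[0..1] ⇒ +0.132944 -0.552335 = -0.419390;  D = +0.276689+0.315169i
d^4_{0,-3}: k∈[0..1] ⇒ -0.312900 +0.779990 = +0.467090;  D = -0.441974-0.151102i
d^4_{1,-3}: k∈[0..1] ⇒ +0.552335 -0.826109 = -0.273774;  D = +0.268770-0.052102i
d^4_{2,-3}: k∈[0..1] ⇒ -0.739964 +0.614855 = -0.125109;  D = +0.094683-0.081775i
d^4_{3,-3}: k∈[0..1] ⇒ +0.728559 -0.259448 = +0.469111;  D = -0.155345+0.442644i
d^4_{4,-3}: single k=0 term ⇒ -0.464787;  D = -0.084756-0.456993i
Y_4^{m'}(θ=2.7304,φ=3.8136) and Σ D·Y over m':
  (+0.0224-0.0200i)·(-0.0102-0.0049i)  (-0.0349+0.1049i)·(-0.0316-0.0661i)  (-0.0510-0.2520i)·(+0.0587-0.2542i)  (+0.2767+0.3152i)·(+0.3909-0.3110i)  (-0.4420-0.1511i)·(+0.2648+0.0000i)  (+0.2688-0.0521i)·(-0.3909-0.3110i)  (+0.0947-0.0818i)·(+0.0587+0.2542i)  (-0.1553+0.4426i)·(+0.0316-0.0661i)  (-0.0848-0.4570i)·(-0.0102+0.0049i)
Y_4^-3(R⁻¹ n̂) = -0.037643-0.021063i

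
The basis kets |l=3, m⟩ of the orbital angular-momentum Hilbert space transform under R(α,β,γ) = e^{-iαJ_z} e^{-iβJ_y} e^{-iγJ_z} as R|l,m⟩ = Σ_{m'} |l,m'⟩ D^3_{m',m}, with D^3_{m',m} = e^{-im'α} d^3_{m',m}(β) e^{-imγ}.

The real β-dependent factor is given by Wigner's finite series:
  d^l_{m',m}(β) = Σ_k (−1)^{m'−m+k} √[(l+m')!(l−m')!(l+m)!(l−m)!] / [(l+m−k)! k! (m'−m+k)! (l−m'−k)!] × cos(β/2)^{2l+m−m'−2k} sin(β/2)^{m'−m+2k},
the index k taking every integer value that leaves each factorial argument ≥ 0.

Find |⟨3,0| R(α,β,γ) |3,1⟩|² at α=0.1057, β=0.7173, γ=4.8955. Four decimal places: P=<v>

First d^3_{0,1}(β=0.7173), then the phase factors e^{-i(0)α} and e^{-i(1)γ}:
With c≡cos(β/2)=0.936372 and s≡sin(β/2)=0.351010, N=[6·6·24·2]^{1/2}=41.569219
Admissible k: 1..3 (factorial args all ≥0)
  k=1: (−1)^0·41.5692/(12)·0.9364^5·0.3510^1 = +0.875289
  k=2: (−1)^1·41.5692/(4)·0.9364^3·0.3510^3 = -0.368992
  k=3: (−1)^2·41.5692/(12)·0.9364^1·0.3510^5 = +0.017284
d^3_{0,1}(0.7173) = +0.875289 -0.368992 +0.017284 = +0.523582
|D^3_{0,1}|² = |d^3_{0,1}(β)|² = (+0.523582)² = 0.274138 (the z-rotation phases have unit modulus)

P=0.2741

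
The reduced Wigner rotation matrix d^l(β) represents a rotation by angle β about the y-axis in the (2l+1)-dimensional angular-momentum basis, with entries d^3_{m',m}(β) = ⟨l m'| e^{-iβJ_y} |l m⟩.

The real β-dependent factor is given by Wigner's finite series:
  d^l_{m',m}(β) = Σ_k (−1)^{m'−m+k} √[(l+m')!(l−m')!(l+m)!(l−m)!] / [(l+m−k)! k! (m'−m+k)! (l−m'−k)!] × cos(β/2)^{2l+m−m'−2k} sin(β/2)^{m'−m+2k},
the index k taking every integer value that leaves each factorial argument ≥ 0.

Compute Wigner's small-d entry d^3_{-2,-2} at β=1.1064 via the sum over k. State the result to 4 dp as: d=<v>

d^3_{-2,-2}(β=1.1064) via Wigner's sum:
c=cos(1.1064/2)=0.850848, s=sin(1.1064/2)=0.525413; N=√[1·120·1·120]=120.000000
k: max(0,(-2)−(-2))=0 … min(3+(-2),3−(-2))=1
  k=0: (−1)^0·120.0000/(120)·0.8508^6·0.5254^0 = +0.379412
  k=1: (−1)^1·120.0000/(24)·0.8508^4·0.5254^2 = -0.723399
d^3_{-2,-2}(1.1064) = +0.379412 -0.723399 = -0.343988

d=-0.3440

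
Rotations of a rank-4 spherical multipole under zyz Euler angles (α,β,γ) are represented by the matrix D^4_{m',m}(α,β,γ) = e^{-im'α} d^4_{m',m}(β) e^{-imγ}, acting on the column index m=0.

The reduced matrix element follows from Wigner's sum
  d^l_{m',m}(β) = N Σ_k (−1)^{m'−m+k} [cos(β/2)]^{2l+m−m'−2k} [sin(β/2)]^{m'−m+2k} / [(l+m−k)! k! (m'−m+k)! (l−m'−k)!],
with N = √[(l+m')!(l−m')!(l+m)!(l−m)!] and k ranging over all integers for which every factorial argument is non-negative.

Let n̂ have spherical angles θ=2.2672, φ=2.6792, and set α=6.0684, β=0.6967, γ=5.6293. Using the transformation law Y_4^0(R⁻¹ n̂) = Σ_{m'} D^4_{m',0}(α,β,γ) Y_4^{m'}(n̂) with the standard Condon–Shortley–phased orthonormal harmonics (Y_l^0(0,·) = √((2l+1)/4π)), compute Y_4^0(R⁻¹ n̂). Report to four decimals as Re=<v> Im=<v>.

Need the full column D^4_{m',0} for m'=−4..4 at α=6.0684, β=0.6967, γ=5.6293.
cos(β/2)=0.939937, sin(β/2)=0.341347
d^4_{-4,0}: single k=4 term ⇒ +0.088661;  D = +0.057903-0.067141i
d^4_{-3,0}: k∈[3..4] ⇒ +0.345261 -0.045535 = +0.299727;  D = +0.239627-0.180041i
d^4_{-2,0}: k∈[2..4] ⇒ +0.762268 -0.268084 +0.013259 = +0.507442;  D = +0.461338-0.211340i
d^4_{-1,0}: k∈[1..4] ⇒ +0.989472 -0.782979 +0.103263 -0.002270 = +0.307486;  D = +0.300421-0.065537i
d^4_{0,0}: k∈[0..4] ⇒ +0.609243 -1.285601 +0.381491 -0.022361 +0.000184 = -0.317044;  D = -0.317044+0.000000i
d^4_{1,0}: k∈[0..3] ⇒ -0.989472 +0.782979 -0.103263 +0.002270 = -0.307486;  D = -0.300421-0.065537i
d^4_{2,0}: k∈[0..2] ⇒ +0.762268 -0.268084 +0.013259 = +0.507442;  D = +0.461338+0.211340i
d^4_{3,0}: k∈[0..1] ⇒ -0.345261 +0.045535 = -0.299727;  D = -0.239627-0.180041i
d^4_{4,0}: single k=0 term ⇒ +0.088661;  D = +0.057903+0.067141i
Y_4^{m'}(θ=2.2672,φ=2.6792) and Σ D·Y over m':
  (+0.0579-0.0671i)·(-0.0422+0.1474i)  (+0.2396-0.1800i)·(+0.0662+0.3564i)  (+0.4613-0.2113i)·(+0.2229+0.2956i)  (+0.3004-0.0655i)·(-0.0249-0.0124i)  (-0.3170+0.0000i)·(-0.3616+0.0000i)  (-0.3004-0.0655i)·(+0.0249-0.0124i)  (+0.4613+0.2113i)·(+0.2229-0.2956i)  (-0.2396-0.1800i)·(-0.0662+0.3564i)  (+0.0579+0.0671i)·(-0.0422-0.1474i)
Y_4^0(R⁻¹ n̂) = +0.603560+0.000000i

Re=0.6036 Im=0.0000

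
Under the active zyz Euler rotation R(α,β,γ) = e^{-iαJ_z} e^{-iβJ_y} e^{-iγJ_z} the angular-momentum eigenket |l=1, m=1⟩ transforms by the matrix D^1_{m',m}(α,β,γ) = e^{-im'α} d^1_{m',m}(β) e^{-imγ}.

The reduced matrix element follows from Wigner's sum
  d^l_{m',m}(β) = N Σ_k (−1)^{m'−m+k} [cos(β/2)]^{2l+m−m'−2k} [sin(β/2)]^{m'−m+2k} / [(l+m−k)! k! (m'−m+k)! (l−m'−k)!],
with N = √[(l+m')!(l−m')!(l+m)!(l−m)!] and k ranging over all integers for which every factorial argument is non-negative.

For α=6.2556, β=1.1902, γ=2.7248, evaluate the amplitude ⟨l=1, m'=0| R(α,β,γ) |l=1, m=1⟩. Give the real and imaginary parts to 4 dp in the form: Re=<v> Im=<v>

Re=-0.6003 Im=-0.2658

First d^1_{0,1}(β=1.1902), then the phase factors e^{-i(0)α} and e^{-i(1)γ}:
c=cos(1.1902/2)=0.828092, s=sin(1.1902/2)=0.560592; N=√[1·1·2·1]=1.414214
Admissible k: 1..1 (factorial args all ≥0)
  k=1: (−1)^0·1.4142/(1)·0.8281^1·0.5606^1 = +0.656509
d^1_{0,1}(1.1902) = +0.656509
Attach z-rotation phases: D = e^{-i(0)(6.2556)}·(+0.656509)·e^{-i(1)(2.7248)} = -0.600306-0.265774i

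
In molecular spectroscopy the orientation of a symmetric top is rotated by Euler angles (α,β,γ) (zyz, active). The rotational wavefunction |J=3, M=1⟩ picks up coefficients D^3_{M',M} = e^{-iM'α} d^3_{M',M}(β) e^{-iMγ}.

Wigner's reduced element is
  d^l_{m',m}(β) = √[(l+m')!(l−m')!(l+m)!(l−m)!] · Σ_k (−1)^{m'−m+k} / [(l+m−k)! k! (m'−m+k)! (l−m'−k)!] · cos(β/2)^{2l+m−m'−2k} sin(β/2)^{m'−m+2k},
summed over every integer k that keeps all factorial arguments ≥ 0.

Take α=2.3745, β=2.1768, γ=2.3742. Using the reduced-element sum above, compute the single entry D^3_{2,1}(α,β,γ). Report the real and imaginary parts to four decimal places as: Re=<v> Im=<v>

Split into d^3_{2,1}(β=2.1768) × two z-phases.
With c≡cos(β/2)=0.463903 and s≡sin(β/2)=0.885886, N=[120·1·24·2]^{1/2}=75.894664
Admissible k: 0..1 (factorial args all ≥0)
  k=0: (−1)^1·75.8947/(24)·0.4639^5·0.8859^1 = -0.060189
  k=1: (−1)^2·75.8947/(12)·0.4639^3·0.8859^3 = +0.438981
d^3_{2,1}(2.1768) = -0.060189 +0.438981 = +0.378792
Attach z-rotation phases: D = e^{-i(2)(2.3745)}·(+0.378792)·e^{-i(1)(2.3742)} = +0.252826-0.282069i

Re=0.2528 Im=-0.2821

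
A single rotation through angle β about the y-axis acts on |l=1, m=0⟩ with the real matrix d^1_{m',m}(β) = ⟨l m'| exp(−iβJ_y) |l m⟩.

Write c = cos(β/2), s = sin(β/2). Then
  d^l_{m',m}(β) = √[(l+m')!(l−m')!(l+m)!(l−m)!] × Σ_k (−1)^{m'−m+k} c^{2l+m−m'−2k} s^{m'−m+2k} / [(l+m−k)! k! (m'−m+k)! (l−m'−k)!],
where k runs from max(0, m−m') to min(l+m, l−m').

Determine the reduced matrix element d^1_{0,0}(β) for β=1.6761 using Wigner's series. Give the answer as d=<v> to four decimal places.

d^1_{0,0}(β=1.6761) via Wigner's sum:
c=cos(1.6761/2)=0.668914, s=sin(1.6761/2)=0.743340; N=√[1·1·1·1]=1.000000
k: max(0,(0)−(0))=0 … min(1+(0),1−(0))=1
  k=0: (−1)^0·1.0000/(1)·0.6689^2·0.7433^0 = +0.447445
  k=1: (−1)^1·1.0000/(1)·0.6689^0·0.7433^2 = -0.552555
d^1_{0,0}(1.6761) = +0.447445 -0.552555 = -0.105109

d=-0.1051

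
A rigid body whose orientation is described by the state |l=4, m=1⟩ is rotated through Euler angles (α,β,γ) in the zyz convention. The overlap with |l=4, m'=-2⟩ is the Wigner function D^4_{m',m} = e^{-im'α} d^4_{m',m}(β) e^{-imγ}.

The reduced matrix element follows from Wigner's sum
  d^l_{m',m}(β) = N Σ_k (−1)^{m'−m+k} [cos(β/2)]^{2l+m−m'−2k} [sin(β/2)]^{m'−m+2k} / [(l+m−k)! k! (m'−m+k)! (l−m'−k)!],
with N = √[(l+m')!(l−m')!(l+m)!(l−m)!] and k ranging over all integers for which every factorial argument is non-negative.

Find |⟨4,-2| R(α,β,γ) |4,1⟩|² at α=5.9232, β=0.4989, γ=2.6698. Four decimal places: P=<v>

P=0.0270

Split into d^4_{-2,1}(β=0.4989) × two z-phases.
c=cos(0.4989/2)=0.969048, s=sin(0.4989/2)=0.246871; N=√[2·720·120·6]=1018.233765
k∈{3,4,5} keeps every argument non-negative
  k=3: (−1)^0·1018.2338/(72)·0.9690^5·0.2469^3 = +0.181825
  k=4: (−1)^1·1018.2338/(48)·0.9690^3·0.2469^5 = -0.017701
  k=5: (−1)^2·1018.2338/(240)·0.9690^1·0.2469^7 = +0.000230
d^4_{-2,1}(0.4989) = +0.181825 -0.017701 +0.000230 = +0.164354
|D^4_{-2,1}|² = |d^4_{-2,1}(β)|² = (+0.164354)² = 0.027012 (the z-rotation phases have unit modulus)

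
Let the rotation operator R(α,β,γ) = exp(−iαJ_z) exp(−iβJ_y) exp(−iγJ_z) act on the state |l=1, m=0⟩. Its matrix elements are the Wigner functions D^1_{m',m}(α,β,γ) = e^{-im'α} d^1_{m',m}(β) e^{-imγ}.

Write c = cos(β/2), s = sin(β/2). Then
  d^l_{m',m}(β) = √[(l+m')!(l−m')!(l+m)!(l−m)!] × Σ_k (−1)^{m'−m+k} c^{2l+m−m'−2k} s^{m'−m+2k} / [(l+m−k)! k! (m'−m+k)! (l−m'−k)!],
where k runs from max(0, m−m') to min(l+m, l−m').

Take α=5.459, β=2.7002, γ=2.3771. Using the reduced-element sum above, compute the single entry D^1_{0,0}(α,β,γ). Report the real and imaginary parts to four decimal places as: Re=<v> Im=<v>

Split into d^1_{0,0}(β=2.7002) × two z-phases.
c=cos(2.7002/2)=0.218909, s=sin(2.7002/2)=0.975745; N=√[1·1·1·1]=1.000000
k∈{0,1} keeps every argument non-negative
  k=0: (−1)^0·1.0000/(1)·0.2189^2·0.9757^0 = +0.047921
  k=1: (−1)^1·1.0000/(1)·0.2189^0·0.9757^2 = -0.952079
d^1_{0,0}(2.7002) = +0.047921 -0.952079 = -0.904158
D = (+1.000000+0.000000i)·(-0.904158)·(+1.000000+0.000000i) = -0.904158+0.000000i

Re=-0.9042 Im=0.0000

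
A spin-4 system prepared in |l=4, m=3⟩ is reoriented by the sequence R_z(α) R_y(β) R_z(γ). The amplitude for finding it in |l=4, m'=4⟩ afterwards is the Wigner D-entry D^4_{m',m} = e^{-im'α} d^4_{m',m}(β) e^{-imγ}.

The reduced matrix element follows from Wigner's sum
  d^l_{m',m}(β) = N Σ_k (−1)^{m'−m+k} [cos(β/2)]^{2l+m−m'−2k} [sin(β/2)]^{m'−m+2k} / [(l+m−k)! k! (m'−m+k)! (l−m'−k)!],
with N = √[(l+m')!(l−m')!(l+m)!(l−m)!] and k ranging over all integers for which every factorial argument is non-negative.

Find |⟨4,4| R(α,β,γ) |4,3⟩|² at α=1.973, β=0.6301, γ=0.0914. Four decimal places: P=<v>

Split into d^4_{4,3}(β=0.6301) × two z-phases.
With c≡cos(β/2)=0.950781 and s≡sin(β/2)=0.309864, N=[40320·1·5040·1]^{1/2}=14255.272709
k: max(0,(3)−(4))=0 … min(4+(3),4−(4))=0
  k=0: (−1)^1·14255.2727/(5040)·0.9508^7·0.3099^1 = -0.615573
d^4_{4,3}(0.6301) = -0.615573
|D^4_{4,3}|² = |d^4_{4,3}(β)|² = (-0.615573)² = 0.378930 (the z-rotation phases have unit modulus)

P=0.3789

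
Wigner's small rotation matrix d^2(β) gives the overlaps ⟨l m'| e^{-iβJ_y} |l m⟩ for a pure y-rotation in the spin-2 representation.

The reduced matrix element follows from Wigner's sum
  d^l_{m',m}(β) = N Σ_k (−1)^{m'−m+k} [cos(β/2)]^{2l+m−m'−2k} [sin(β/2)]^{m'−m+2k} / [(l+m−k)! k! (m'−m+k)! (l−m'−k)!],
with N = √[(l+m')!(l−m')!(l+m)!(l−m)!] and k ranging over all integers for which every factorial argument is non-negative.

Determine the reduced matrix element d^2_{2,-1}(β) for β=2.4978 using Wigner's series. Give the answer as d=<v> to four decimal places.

d^2_{2,-1}(β=2.4978) via Wigner's sum:
c=cos(2.4978/2)=0.316366, s=sin(2.4978/2)=0.948637; N=√[24·1·1·6]=12.000000
k: max(0,(-1)−(2))=0 … min(2+(-1),2−(2))=0
  k=0: (−1)^3·12.0000/(6)·0.3164^1·0.9486^3 = -0.540157
d^2_{2,-1}(2.4978) = -0.540157

d=-0.5402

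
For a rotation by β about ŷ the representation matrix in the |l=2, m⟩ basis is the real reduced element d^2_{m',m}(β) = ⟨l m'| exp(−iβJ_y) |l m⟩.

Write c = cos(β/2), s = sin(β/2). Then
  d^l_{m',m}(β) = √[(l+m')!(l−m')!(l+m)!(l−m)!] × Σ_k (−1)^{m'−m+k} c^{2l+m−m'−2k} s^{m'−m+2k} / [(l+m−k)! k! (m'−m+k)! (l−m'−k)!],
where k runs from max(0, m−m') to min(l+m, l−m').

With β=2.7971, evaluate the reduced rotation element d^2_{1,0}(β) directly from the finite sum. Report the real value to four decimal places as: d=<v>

d^2_{1,0}(β=2.7971) via Wigner's sum:
c=cos(2.7971/2)=0.171396, s=sin(2.7971/2)=0.985202; N=√[6·1·2·2]=4.898979
k∈{0,1} keeps every argument non-negative
  k=0: (−1)^1·4.8990/(2)·0.1714^3·0.9852^1 = -0.012151
  k=1: (−1)^2·4.8990/(2)·0.1714^1·0.9852^3 = +0.401469
d^2_{1,0}(2.7971) = -0.012151 +0.401469 = +0.389318

d=0.3893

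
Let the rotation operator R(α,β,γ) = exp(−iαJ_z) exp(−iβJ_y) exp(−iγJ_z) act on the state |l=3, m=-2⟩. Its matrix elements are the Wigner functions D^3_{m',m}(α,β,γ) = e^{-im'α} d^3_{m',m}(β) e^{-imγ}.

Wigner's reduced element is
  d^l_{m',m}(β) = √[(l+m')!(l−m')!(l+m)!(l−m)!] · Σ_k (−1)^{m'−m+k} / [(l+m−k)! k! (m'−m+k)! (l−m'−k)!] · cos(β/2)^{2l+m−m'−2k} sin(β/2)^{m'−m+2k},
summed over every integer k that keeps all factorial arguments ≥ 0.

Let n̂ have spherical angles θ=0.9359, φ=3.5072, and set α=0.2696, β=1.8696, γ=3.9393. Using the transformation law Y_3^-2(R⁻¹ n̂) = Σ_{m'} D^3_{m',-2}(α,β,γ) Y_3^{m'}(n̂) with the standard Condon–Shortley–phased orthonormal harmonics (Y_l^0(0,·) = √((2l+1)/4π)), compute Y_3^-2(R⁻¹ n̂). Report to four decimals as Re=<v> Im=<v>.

Re=-0.0466 Im=-0.1007

Need the full column D^3_{m',-2} for m'=−3..3 at α=0.2696, β=1.8696, γ=3.9393.
cos(β/2)=0.593979, sin(β/2)=0.804480
d^3_{-3,-2}: single k=1 term ⇒ +0.145696;  D = -0.107849+0.097959i
d^3_{-2,-2}: k∈[0..1] ⇒ +0.043917 -0.402797 = -0.358880;  D = +0.191792-0.303333i
d^3_{-1,-2}: k∈[0..1] ⇒ -0.188093 +0.690065 = +0.501973;  D = -0.145568+0.480402i
d^3_{0,-2}: k∈[0..1] ⇒ +0.441242 -0.809403 = -0.368161;  D = +0.009063-0.368050i
d^3_{1,-2}: k∈[0..1] ⇒ -0.690065 +0.632919 = -0.057146;  D = -0.013860-0.055440i
d^3_{2,-2}: k∈[0..1] ⇒ +0.738881 -0.271077 = +0.467804;  D = +0.230239+0.407223i
d^3_{3,-2}: single k=0 term ⇒ -0.490257;  D = -0.346242-0.347086i
Y_3^{m'}(θ=0.9359,φ=3.5072) and Σ D·Y over m':
  (-0.1078+0.0980i)·(-0.0994+0.1938i)  (+0.1918-0.3033i)·(+0.2925-0.2624i)  (-0.1456+0.4804i)·(-0.1844+0.0706i)  (+0.0091-0.3680i)·(-0.2747+0.0000i)  (-0.0139-0.0554i)·(+0.1844+0.0706i)  (+0.2302+0.4072i)·(+0.2925+0.2624i)  (-0.3462-0.3471i)·(+0.0994+0.1938i)
Y_3^-2(R⁻¹ n̂) = -0.046629-0.100693i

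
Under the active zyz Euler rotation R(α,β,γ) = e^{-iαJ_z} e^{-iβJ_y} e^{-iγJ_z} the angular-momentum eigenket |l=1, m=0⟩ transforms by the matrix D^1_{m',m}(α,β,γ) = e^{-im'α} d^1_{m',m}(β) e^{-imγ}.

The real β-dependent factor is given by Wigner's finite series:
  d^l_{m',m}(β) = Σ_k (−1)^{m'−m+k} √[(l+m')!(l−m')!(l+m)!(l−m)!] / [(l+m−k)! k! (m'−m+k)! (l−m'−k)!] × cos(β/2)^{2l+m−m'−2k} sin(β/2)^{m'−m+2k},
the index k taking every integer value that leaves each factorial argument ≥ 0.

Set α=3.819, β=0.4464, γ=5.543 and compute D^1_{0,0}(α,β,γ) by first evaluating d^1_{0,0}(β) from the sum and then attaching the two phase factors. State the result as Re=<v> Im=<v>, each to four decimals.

Re=0.9020 Im=0.0000

First d^1_{0,0}(β=0.4464), then the phase factors e^{-i(0)α} and e^{-i(0)γ}:
c=cos(0.4464/2)=0.975194, s=sin(0.4464/2)=0.221351; N=√[1·1·1·1]=1.000000
k: max(0,(0)−(0))=0 … min(1+(0),1−(0))=1
  k=0: (−1)^0·1.0000/(1)·0.9752^2·0.2214^0 = +0.951004
  k=1: (−1)^1·1.0000/(1)·0.9752^0·0.2214^2 = -0.048996
d^1_{0,0}(0.4464) = +0.951004 -0.048996 = +0.902007
Attach z-rotation phases: D = e^{-i(0)(3.819)}·(+0.902007)·e^{-i(0)(5.543)} = +0.902007+0.000000i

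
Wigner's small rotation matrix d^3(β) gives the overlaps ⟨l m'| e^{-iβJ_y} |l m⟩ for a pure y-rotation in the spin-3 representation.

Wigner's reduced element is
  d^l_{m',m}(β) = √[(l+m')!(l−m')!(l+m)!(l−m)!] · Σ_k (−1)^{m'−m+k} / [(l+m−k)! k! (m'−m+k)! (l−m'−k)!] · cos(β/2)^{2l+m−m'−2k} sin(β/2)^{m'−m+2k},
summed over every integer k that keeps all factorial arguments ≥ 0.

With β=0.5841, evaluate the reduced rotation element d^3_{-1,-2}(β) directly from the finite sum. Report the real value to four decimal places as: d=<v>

d^3_{-1,-2}(β=0.5841) via Wigner's sum:
c=cos(0.5841/2)=0.957656, s=sin(0.5841/2)=0.287916; N=√[2·24·1·120]=75.894664
k∈{0,1} keeps every argument non-negative
  k=0: (−1)^1·75.8947/(24)·0.9577^5·0.2879^1 = -0.733352
  k=1: (−1)^2·75.8947/(12)·0.9577^3·0.2879^3 = +0.132573
d^3_{-1,-2}(0.5841) = -0.733352 +0.132573 = -0.600779

d=-0.6008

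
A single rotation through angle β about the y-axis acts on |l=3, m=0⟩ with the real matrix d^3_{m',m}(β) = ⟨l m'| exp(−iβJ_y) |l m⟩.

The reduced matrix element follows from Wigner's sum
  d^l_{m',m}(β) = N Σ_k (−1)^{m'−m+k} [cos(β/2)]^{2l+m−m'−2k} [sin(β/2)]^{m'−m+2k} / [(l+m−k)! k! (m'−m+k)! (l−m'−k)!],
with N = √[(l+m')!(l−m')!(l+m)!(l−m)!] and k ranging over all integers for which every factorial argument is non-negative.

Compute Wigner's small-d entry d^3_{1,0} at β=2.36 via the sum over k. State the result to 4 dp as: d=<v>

d^3_{1,0}(β=2.36) via Wigner's sum:
c=cos(2.36/2)=0.380925, s=sin(2.36/2)=0.924606; N=√[24·2·6·6]=41.569219
k∈{0,1,2} keeps every argument non-negative
  k=0: (−1)^1·41.5692/(12)·0.3809^5·0.9246^1 = -0.025689
  k=1: (−1)^2·41.5692/(4)·0.3809^3·0.9246^3 = +0.454046
  k=2: (−1)^3·41.5692/(12)·0.3809^1·0.9246^5 = -0.891689
d^3_{1,0}(2.36) = -0.025689 +0.454046 -0.891689 = -0.463332

d=-0.4633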